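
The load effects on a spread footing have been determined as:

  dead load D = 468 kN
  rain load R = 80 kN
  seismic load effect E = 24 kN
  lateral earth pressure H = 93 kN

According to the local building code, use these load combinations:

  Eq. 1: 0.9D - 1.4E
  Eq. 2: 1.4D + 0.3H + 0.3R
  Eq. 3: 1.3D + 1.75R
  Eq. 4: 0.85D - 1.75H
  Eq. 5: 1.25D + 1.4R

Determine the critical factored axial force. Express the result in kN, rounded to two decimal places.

748.40 kN

Eq. 1: 0.9(468) - 1.4(24) = 421.20 - 33.60 = 387.60
Eq. 2: 1.4(468) + 0.3(93) + 0.3(80) = 655.20 + 27.90 + 24.00 = 707.10
Eq. 3: 1.3(468) + 1.75(80) = 608.40 + 140.00 = 748.40
Eq. 4: 0.85(468) - 1.75(93) = 397.80 - 162.75 = 235.05
Eq. 5: 1.25(468) + 1.4(80) = 585.00 + 112.00 = 697.00
The controlling combination is 3, giving 748.40 kN.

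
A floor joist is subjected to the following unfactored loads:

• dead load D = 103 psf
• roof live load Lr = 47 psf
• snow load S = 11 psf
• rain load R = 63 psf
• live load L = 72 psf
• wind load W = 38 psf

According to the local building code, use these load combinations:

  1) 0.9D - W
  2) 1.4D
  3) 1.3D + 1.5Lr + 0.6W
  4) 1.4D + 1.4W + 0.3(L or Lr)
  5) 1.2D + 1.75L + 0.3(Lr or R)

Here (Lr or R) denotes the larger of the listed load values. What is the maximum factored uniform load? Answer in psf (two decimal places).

268.50 psf

(L or Lr) → L = 72 psf; (Lr or R) → R = 63 psf.
1) 0.9(103) - 1.0(38) = 92.70 - 38.00 = 54.70
2) 1.4(103) = 144.20
3) 1.3(103) + 1.5(47) + 0.6(38) = 133.90 + 70.50 + 22.80 = 227.20
4) 1.4(103) + 1.4(38) + 0.3(72) = 144.20 + 53.20 + 21.60 = 219.00
5) 1.2(103) + 1.75(72) + 0.3(63) = 123.60 + 126.00 + 18.90 = 268.50
Combination 5 governs: q_u = 268.50 psf.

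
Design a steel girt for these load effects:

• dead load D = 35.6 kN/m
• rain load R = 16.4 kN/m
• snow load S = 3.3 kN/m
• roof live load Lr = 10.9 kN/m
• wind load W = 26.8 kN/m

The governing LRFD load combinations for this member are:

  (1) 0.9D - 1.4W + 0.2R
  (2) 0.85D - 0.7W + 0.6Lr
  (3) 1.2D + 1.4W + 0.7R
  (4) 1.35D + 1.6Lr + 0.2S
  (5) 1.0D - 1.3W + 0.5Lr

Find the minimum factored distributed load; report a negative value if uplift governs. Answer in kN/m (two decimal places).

-2.20 kN/m

(1) 0.9(35.6) - 1.4(26.8) + 0.2(16.4) = -2.20
(2) 0.85(35.6) - 0.7(26.8) + 0.6(10.9) = 18.04
(3) 1.2(35.6) + 1.4(26.8) + 0.7(16.4) = 91.72
(4) 1.35(35.6) + 1.6(10.9) + 0.2(3.3) = 66.16
(5) 1.0(35.6) - 1.3(26.8) + 0.5(10.9) = 6.21
Combination 1 gives the minimum: -2.20 kN/m.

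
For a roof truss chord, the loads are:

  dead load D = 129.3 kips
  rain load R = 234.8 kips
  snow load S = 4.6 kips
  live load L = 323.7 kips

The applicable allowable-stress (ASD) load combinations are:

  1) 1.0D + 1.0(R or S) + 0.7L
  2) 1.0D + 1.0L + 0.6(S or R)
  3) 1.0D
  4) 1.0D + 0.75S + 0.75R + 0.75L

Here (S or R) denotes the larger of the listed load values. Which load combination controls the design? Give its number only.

(R or S) → R = 234.8 kips; (S or R) → R = 234.8 kips.
1) 1.0(129.3) + 1.0(234.8) + 0.7(323.7) = 129.3 + 234.8 + 226.6 = 590.7
2) 1.0(129.3) + 1.0(323.7) + 0.6(234.8) = 129.3 + 323.7 + 140.9 = 593.9
3) 1.0(129.3) = 129.3
4) 1.0(129.3) + 0.75(4.6) + 0.75(234.8) + 0.75(323.7) = 551.6
The largest value is 593.9 kips from combination 2.

Combination 2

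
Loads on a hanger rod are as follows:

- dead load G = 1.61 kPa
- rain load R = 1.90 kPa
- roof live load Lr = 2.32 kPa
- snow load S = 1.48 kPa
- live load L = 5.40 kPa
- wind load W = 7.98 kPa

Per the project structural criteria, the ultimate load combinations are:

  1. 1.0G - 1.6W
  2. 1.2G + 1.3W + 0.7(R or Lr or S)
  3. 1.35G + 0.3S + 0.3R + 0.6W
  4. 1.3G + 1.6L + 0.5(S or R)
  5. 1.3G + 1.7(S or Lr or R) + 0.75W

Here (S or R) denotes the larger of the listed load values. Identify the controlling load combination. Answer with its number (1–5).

(R or Lr or S) → Lr = 2.32 kPa; (S or R) → R = 1.90 kPa; (S or Lr or R) → Lr = 2.32 kPa.
1. 1.0(1.61) - 1.6(7.98) = 1.61 - 12.77 = -11.16
2. 1.2(1.61) + 1.3(7.98) + 0.7(2.32) = 13.93
3. 1.35(1.61) + 0.3(1.48) + 0.3(1.90) + 0.6(7.98) = 7.98
4. 1.3(1.61) + 1.6(5.40) + 0.5(1.90) = 2.09 + 8.64 + 0.95 = 11.68
5. 1.3(1.61) + 1.7(2.32) + 0.75(7.98) = 2.09 + 3.94 + 5.99 = 12.02
The largest value is 13.93 kPa from combination 2.

Combination 2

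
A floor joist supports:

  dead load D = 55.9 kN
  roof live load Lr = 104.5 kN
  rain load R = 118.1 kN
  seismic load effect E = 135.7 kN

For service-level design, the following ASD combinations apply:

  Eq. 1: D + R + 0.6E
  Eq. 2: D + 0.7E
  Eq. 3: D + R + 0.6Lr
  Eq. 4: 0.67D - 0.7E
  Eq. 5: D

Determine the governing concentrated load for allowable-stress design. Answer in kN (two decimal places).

Eq. 1: 1.0(55.9) + 1.0(118.1) + 0.6(135.7) = 55.90 + 118.10 + 81.42 = 255.42
Eq. 2: 1.0(55.9) + 0.7(135.7) = 55.90 + 94.99 = 150.89
Eq. 3: 1.0(55.9) + 1.0(118.1) + 0.6(104.5) = 55.90 + 118.10 + 62.70 = 236.70
Eq. 4: 0.67(55.9) - 0.7(135.7) = 37.45 - 94.99 = -57.54
Eq. 5: 1.0(55.9) = 55.90
Combination 1 governs: P = 255.42 kN.

255.42 kN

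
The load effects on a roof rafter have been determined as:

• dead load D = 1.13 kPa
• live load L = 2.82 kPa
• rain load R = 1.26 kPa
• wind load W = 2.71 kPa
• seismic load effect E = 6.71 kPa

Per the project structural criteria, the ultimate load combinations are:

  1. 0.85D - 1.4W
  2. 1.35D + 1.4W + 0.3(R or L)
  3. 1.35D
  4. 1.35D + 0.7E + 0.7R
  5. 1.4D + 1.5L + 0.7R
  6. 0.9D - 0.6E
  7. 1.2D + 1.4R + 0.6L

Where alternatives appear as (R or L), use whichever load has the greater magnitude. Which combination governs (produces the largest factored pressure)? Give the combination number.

(R or L) → L = 2.82 kPa.
1. 0.85(1.13) - 1.4(2.71) = 0.96 - 3.79 = -2.83
2. 1.35(1.13) + 1.4(2.71) + 0.3(2.82) = 1.53 + 3.79 + 0.85 = 6.17
3. 1.35(1.13) = 1.53
4. 1.35(1.13) + 0.7(6.71) + 0.7(1.26) = 7.10
5. 1.4(1.13) + 1.5(2.82) + 0.7(1.26) = 1.58 + 4.23 + 0.88 = 6.69
6. 0.9(1.13) - 0.6(6.71) = 1.02 - 4.03 = -3.01
7. 1.2(1.13) + 1.4(1.26) + 0.6(2.82) = 1.36 + 1.76 + 1.69 = 4.81
The largest value is 7.10 kPa from combination 4.

Combination 4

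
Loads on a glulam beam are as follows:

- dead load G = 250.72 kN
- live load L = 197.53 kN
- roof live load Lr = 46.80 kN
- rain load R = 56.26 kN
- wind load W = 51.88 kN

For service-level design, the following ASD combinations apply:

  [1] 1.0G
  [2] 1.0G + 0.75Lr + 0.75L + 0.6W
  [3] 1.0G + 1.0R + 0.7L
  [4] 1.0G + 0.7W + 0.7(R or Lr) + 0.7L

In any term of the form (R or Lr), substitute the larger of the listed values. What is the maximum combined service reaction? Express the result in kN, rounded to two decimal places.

465.10 kN

(R or Lr) → R = 56.26 kN.
[1] 1.0(250.72) = 250.72
[2] 1.0(250.72) + 0.75(46.80) + 0.75(197.53) + 0.6(51.88) = 250.72 + 35.10 + 148.15 + 31.13 = 465.10
[3] 1.0(250.72) + 1.0(56.26) + 0.7(197.53) = 250.72 + 56.26 + 138.27 = 445.25
[4] 1.0(250.72) + 0.7(51.88) + 0.7(56.26) + 0.7(197.53) = 250.72 + 36.32 + 39.38 + 138.27 = 464.69
The controlling combination is 2, giving 465.10 kN.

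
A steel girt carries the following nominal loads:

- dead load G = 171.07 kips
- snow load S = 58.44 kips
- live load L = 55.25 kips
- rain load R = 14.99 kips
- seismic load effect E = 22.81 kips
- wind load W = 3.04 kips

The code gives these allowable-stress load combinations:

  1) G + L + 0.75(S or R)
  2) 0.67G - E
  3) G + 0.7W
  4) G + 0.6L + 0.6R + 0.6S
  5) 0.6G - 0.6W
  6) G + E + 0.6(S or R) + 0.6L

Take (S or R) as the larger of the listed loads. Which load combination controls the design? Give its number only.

Combination 1

(S or R) → S = 58.44 kips.
1) 1.0(171.07) + 1.0(55.25) + 0.75(58.44) = 171.07 + 55.25 + 43.83 = 270.15
2) 0.67(171.07) - 1.0(22.81) = 114.62 - 22.81 = 91.81
3) 1.0(171.07) + 0.7(3.04) = 171.07 + 2.13 = 173.20
4) 1.0(171.07) + 0.6(55.25) + 0.6(14.99) + 0.6(58.44) = 248.28
5) 0.6(171.07) - 0.6(3.04) = 102.64 - 1.82 = 100.82
6) 1.0(171.07) + 1.0(22.81) + 0.6(58.44) + 0.6(55.25) = 171.07 + 22.81 + 35.06 + 33.15 = 262.09
The largest value is 270.15 kips from combination 1.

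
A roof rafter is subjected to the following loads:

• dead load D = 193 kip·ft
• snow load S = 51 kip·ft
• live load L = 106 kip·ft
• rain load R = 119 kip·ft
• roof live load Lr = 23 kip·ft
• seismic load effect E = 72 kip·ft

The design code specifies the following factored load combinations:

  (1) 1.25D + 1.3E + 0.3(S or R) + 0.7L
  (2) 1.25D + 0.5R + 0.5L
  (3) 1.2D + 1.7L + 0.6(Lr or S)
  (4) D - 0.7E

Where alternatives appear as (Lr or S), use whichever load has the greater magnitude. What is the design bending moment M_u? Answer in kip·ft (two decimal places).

(S or R) → R = 119 kip·ft; (Lr or S) → S = 51 kip·ft.
(1) 1.25(193) + 1.3(72) + 0.3(119) + 0.7(106) = 241.25 + 93.60 + 35.70 + 74.20 = 444.75
(2) 1.25(193) + 0.5(119) + 0.5(106) = 241.25 + 59.50 + 53.00 = 353.75
(3) 1.2(193) + 1.7(106) + 0.6(51) = 231.60 + 180.20 + 30.60 = 442.40
(4) 1.0(193) - 0.7(72) = 193.00 - 50.40 = 142.60
The controlling combination is 1, giving 444.75 kip·ft.

444.75 kip·ft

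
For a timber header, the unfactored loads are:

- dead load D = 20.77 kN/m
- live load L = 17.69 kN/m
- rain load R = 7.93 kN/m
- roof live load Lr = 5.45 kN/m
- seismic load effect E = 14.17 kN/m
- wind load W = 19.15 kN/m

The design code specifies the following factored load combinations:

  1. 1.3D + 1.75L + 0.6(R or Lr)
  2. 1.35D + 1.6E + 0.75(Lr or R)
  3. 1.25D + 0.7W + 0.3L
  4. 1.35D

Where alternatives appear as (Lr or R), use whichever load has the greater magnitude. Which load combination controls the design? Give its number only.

Combination 1

(R or Lr) → R = 7.93 kN/m; (Lr or R) → R = 7.93 kN/m.
1. 1.3(20.77) + 1.75(17.69) + 0.6(7.93) = 62.72
2. 1.35(20.77) + 1.6(14.17) + 0.75(7.93) = 56.66
3. 1.25(20.77) + 0.7(19.15) + 0.3(17.69) = 44.67
4. 1.35(20.77) = 28.04
The largest value is 62.72 kN/m from combination 1.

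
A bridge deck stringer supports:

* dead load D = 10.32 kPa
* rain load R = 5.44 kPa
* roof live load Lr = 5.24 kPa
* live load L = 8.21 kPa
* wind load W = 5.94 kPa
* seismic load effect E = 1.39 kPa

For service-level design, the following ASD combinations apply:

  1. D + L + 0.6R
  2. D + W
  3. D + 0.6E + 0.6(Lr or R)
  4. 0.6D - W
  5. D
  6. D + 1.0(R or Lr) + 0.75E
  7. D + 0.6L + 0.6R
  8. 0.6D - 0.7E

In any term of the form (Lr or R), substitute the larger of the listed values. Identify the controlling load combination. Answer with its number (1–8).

Combination 1

(Lr or R) → R = 5.44 kPa; (R or Lr) → R = 5.44 kPa.
1. 1.0(10.32) + 1.0(8.21) + 0.6(5.44) = 10.32 + 8.21 + 3.26 = 21.79
2. 1.0(10.32) + 1.0(5.94) = 10.32 + 5.94 = 16.26
3. 1.0(10.32) + 0.6(1.39) + 0.6(5.44) = 14.42
4. 0.6(10.32) - 1.0(5.94) = 6.19 - 5.94 = 0.25
5. 1.0(10.32) = 10.32
6. 1.0(10.32) + 1.0(5.44) + 0.75(1.39) = 10.32 + 5.44 + 1.04 = 16.80
7. 1.0(10.32) + 0.6(8.21) + 0.6(5.44) = 10.32 + 4.93 + 3.26 = 18.51
8. 0.6(10.32) - 0.7(1.39) = 6.19 - 0.97 = 5.22
The largest value is 21.79 kPa from combination 1.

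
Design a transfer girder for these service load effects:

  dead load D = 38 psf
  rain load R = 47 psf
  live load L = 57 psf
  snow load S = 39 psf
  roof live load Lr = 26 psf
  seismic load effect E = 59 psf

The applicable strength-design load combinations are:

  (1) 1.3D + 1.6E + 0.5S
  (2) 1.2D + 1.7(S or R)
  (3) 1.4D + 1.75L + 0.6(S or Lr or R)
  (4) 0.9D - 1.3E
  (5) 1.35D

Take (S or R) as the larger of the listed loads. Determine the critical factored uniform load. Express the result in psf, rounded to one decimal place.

181.2 psf

(S or R) → R = 47 psf; (S or Lr or R) → R = 47 psf.
(1) 1.3(38) + 1.6(59) + 0.5(39) = 49.4 + 94.4 + 19.5 = 163.3
(2) 1.2(38) + 1.7(47) = 45.6 + 79.9 = 125.5
(3) 1.4(38) + 1.75(57) + 0.6(47) = 53.2 + 99.8 + 28.2 = 181.2
(4) 0.9(38) - 1.3(59) = 34.2 - 76.7 = -42.5
(5) 1.35(38) = 51.3
Maximum is from combination 3.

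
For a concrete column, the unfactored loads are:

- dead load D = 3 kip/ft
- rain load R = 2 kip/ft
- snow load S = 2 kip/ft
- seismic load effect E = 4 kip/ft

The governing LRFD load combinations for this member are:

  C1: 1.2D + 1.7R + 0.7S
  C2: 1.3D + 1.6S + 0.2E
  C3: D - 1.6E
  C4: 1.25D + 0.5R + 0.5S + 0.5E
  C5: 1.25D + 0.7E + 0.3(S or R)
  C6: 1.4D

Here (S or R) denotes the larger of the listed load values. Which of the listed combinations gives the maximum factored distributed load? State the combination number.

(S or R) → S = 2 kip/ft.
C1: 1.2(3) + 1.7(2) + 0.7(2) = 3.60 + 3.40 + 1.40 = 8.40
C2: 1.3(3) + 1.6(2) + 0.2(4) = 3.90 + 3.20 + 0.80 = 7.90
C3: 1.0(3) - 1.6(4) = 3.00 - 6.40 = -3.40
C4: 1.25(3) + 0.5(2) + 0.5(2) + 0.5(4) = 3.75 + 1.00 + 1.00 + 2.00 = 7.75
C5: 1.25(3) + 0.7(4) + 0.3(2) = 3.75 + 2.80 + 0.60 = 7.15
C6: 1.4(3) = 4.20
The largest value is 8.40 kip/ft from combination 1.

Combination 1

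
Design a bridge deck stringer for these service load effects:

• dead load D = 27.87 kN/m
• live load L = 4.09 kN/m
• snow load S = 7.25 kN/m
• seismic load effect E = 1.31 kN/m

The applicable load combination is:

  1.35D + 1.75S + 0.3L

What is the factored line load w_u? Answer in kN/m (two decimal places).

1.35(27.87) + 1.75(7.25) + 0.3(4.09) = 37.62 + 12.69 + 1.23 = 51.54
w_u = 51.54 kN/m.

51.54 kN/m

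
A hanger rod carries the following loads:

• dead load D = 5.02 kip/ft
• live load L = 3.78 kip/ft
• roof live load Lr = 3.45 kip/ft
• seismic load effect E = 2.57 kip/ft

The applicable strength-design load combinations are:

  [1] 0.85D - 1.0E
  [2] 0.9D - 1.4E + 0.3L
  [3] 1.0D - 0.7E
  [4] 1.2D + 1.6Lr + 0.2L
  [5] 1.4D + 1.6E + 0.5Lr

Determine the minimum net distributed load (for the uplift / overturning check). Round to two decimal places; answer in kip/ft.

1.70 kip/ft

[1] 0.85(5.02) - 1.0(2.57) = 4.27 - 2.57 = 1.70
[2] 0.9(5.02) - 1.4(2.57) + 0.3(3.78) = 4.52 - 3.60 + 1.13 = 2.05
[3] 1.0(5.02) - 0.7(2.57) = 5.02 - 1.80 = 3.22
[4] 1.2(5.02) + 1.6(3.45) + 0.2(3.78) = 6.02 + 5.52 + 0.76 = 12.30
[5] 1.4(5.02) + 1.6(2.57) + 0.5(3.45) = 7.03 + 4.11 + 1.73 = 12.87
Combination 1 gives the minimum: 1.70 kip/ft.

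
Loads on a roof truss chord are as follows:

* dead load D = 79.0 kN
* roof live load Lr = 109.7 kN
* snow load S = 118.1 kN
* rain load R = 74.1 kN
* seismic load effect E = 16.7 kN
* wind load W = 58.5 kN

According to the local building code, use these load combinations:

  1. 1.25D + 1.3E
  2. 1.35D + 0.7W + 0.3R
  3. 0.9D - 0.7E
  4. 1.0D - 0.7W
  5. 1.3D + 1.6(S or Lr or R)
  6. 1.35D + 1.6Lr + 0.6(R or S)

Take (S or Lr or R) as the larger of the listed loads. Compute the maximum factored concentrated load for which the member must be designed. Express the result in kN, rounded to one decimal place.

(S or Lr or R) → S = 118.1 kN; (R or S) → S = 118.1 kN.
1. 1.25(79.0) + 1.3(16.7) = 98.8 + 21.7 = 120.5
2. 1.35(79.0) + 0.7(58.5) + 0.3(74.1) = 169.8
3. 0.9(79.0) - 0.7(16.7) = 71.1 - 11.7 = 59.4
4. 1.0(79.0) - 0.7(58.5) = 38.1
5. 1.3(79.0) + 1.6(118.1) = 102.7 + 189.0 = 291.7
6. 1.35(79.0) + 1.6(109.7) + 0.6(118.1) = 353.0
Maximum is from combination 6.

353.0 kN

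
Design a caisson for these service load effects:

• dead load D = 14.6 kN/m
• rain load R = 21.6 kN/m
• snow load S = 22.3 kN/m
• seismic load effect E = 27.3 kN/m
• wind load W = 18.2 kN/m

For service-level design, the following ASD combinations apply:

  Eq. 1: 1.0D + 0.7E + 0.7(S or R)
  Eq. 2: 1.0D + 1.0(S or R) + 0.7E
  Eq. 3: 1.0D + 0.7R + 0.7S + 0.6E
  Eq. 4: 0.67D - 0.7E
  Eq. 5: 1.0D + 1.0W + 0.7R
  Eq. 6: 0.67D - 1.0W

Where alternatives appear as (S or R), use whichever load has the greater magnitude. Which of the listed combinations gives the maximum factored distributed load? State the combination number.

Combination 3

(S or R) → S = 22.3 kN/m.
Eq. 1: 1.0(14.6) + 0.7(27.3) + 0.7(22.3) = 14.60 + 19.11 + 15.61 = 49.32
Eq. 2: 1.0(14.6) + 1.0(22.3) + 0.7(27.3) = 14.60 + 22.30 + 19.11 = 56.01
Eq. 3: 1.0(14.6) + 0.7(21.6) + 0.7(22.3) + 0.6(27.3) = 14.60 + 15.12 + 15.61 + 16.38 = 61.71
Eq. 4: 0.67(14.6) - 0.7(27.3) = 9.78 - 19.11 = -9.33
Eq. 5: 1.0(14.6) + 1.0(18.2) + 0.7(21.6) = 14.60 + 18.20 + 15.12 = 47.92
Eq. 6: 0.67(14.6) - 1.0(18.2) = 9.78 - 18.20 = -8.42
The largest value is 61.71 kN/m from combination 3.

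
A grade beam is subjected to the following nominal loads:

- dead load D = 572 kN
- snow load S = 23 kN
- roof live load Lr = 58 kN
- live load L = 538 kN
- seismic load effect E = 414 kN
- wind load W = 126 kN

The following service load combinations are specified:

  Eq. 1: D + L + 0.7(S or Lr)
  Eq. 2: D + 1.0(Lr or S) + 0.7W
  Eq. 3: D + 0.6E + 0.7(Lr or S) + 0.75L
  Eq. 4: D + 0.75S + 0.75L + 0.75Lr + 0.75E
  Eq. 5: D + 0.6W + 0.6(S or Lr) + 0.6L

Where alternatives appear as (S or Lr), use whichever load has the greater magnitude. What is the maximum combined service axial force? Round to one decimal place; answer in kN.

1346.8 kN

(S or Lr) → Lr = 58 kN; (Lr or S) → Lr = 58 kN.
Eq. 1: 1.0(572) + 1.0(538) + 0.7(58) = 572.0 + 538.0 + 40.6 = 1150.6
Eq. 2: 1.0(572) + 1.0(58) + 0.7(126) = 572.0 + 58.0 + 88.2 = 718.2
Eq. 3: 1.0(572) + 0.6(414) + 0.7(58) + 0.75(538) = 572.0 + 248.4 + 40.6 + 403.5 = 1264.5
Eq. 4: 1.0(572) + 0.75(23) + 0.75(538) + 0.75(58) + 0.75(414) = 572.0 + 17.3 + 403.5 + 43.5 + 310.5 = 1346.8
Eq. 5: 1.0(572) + 0.6(126) + 0.6(58) + 0.6(538) = 572.0 + 75.6 + 34.8 + 322.8 = 1005.2
Maximum is from combination 4.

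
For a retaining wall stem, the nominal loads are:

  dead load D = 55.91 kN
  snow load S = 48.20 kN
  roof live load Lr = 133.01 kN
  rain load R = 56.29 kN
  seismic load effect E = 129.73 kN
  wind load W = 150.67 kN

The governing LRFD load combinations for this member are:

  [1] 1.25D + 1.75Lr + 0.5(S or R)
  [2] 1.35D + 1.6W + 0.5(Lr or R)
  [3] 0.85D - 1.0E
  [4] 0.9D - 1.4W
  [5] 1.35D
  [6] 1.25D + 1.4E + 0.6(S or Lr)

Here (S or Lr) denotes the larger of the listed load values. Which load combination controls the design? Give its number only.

Combination 2

(S or R) → R = 56.29 kN; (Lr or R) → Lr = 133.01 kN; (S or Lr) → Lr = 133.01 kN.
[1] 1.25(55.91) + 1.75(133.01) + 0.5(56.29) = 330.80
[2] 1.35(55.91) + 1.6(150.67) + 0.5(133.01) = 75.48 + 241.07 + 66.51 = 383.06
[3] 0.85(55.91) - 1.0(129.73) = 47.52 - 129.73 = -82.21
[4] 0.9(55.91) - 1.4(150.67) = 50.32 - 210.94 = -160.62
[5] 1.35(55.91) = 75.48
[6] 1.25(55.91) + 1.4(129.73) + 0.6(133.01) = 69.89 + 181.62 + 79.81 = 331.32
The largest value is 383.06 kN from combination 2.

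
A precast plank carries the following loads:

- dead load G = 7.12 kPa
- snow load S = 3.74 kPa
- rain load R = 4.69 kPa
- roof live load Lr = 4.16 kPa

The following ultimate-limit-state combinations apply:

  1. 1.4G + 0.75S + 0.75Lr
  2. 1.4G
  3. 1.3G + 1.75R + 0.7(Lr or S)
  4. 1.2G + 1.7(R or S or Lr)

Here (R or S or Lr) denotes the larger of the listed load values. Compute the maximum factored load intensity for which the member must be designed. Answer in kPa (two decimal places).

20.38 kPa

(Lr or S) → Lr = 4.16 kPa; (R or S or Lr) → R = 4.69 kPa.
1. 1.4(7.12) + 0.75(3.74) + 0.75(4.16) = 15.89
2. 1.4(7.12) = 9.97
3. 1.3(7.12) + 1.75(4.69) + 0.7(4.16) = 9.26 + 8.21 + 2.91 = 20.38
4. 1.2(7.12) + 1.7(4.69) = 16.52
The controlling combination is 3, giving 20.38 kPa.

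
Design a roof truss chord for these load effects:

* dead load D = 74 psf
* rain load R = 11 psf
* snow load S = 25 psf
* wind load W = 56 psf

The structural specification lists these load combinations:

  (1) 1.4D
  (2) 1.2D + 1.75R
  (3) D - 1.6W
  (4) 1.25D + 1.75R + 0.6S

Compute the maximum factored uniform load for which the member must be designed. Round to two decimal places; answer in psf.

126.75 psf

(1) 1.4(74) = 103.60
(2) 1.2(74) + 1.75(11) = 88.80 + 19.25 = 108.05
(3) 1.0(74) - 1.6(56) = 74.00 - 89.60 = -15.60
(4) 1.25(74) + 1.75(11) + 0.6(25) = 92.50 + 19.25 + 15.00 = 126.75
Combination 4 governs: q_u = 126.75 psf.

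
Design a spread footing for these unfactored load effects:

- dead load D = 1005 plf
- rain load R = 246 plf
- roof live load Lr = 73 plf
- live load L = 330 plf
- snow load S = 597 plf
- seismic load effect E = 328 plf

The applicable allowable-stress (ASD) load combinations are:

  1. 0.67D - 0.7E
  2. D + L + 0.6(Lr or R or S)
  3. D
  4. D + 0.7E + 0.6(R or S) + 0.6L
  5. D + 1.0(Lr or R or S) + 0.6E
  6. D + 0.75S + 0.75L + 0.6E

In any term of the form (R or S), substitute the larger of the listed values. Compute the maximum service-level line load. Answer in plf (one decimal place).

(Lr or R or S) → S = 597 plf; (R or S) → S = 597 plf.
1. 0.67(1005) - 0.7(328) = 673.4 - 229.6 = 443.8
2. 1.0(1005) + 1.0(330) + 0.6(597) = 1005.0 + 330.0 + 358.2 = 1693.2
3. 1.0(1005) = 1005.0
4. 1.0(1005) + 0.7(328) + 0.6(597) + 0.6(330) = 1005.0 + 229.6 + 358.2 + 198.0 = 1790.8
5. 1.0(1005) + 1.0(597) + 0.6(328) = 1005.0 + 597.0 + 196.8 = 1798.8
6. 1.0(1005) + 0.75(597) + 0.75(330) + 0.6(328) = 1005.0 + 447.8 + 247.5 + 196.8 = 1897.1
Combination 6 governs: w = 1897.1 plf.

1897.1 plf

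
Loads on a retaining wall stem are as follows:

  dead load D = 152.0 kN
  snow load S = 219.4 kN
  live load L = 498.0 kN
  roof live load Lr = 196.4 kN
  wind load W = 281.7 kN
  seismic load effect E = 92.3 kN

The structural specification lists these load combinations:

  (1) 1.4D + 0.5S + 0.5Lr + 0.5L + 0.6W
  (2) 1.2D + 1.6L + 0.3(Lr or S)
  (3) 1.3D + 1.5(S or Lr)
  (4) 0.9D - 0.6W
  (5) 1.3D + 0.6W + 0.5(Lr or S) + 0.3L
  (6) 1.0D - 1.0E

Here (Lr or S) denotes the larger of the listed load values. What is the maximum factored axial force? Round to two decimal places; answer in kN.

1045.02 kN

(Lr or S) → S = 219.4 kN; (S or Lr) → S = 219.4 kN.
(1) 1.4(152.0) + 0.5(219.4) + 0.5(196.4) + 0.5(498.0) + 0.6(281.7) = 212.80 + 109.70 + 98.20 + 249.00 + 169.02 = 838.72
(2) 1.2(152.0) + 1.6(498.0) + 0.3(219.4) = 182.40 + 796.80 + 65.82 = 1045.02
(3) 1.3(152.0) + 1.5(219.4) = 197.60 + 329.10 = 526.70
(4) 0.9(152.0) - 0.6(281.7) = 136.80 - 169.02 = -32.22
(5) 1.3(152.0) + 0.6(281.7) + 0.5(219.4) + 0.3(498.0) = 197.60 + 169.02 + 109.70 + 149.40 = 625.72
(6) 1.0(152.0) - 1.0(92.3) = 152.00 - 92.30 = 59.70
Maximum is from combination 2.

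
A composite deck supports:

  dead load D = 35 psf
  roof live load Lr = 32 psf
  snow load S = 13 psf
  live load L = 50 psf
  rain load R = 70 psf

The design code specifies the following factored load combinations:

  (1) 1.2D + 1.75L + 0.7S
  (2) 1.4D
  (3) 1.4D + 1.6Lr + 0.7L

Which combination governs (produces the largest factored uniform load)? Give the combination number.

Combination 1

(1) 1.2(35) + 1.75(50) + 0.7(13) = 42.00 + 87.50 + 9.10 = 138.60
(2) 1.4(35) = 49.00
(3) 1.4(35) + 1.6(32) + 0.7(50) = 49.00 + 51.20 + 35.00 = 135.20
The largest value is 138.60 psf from combination 1.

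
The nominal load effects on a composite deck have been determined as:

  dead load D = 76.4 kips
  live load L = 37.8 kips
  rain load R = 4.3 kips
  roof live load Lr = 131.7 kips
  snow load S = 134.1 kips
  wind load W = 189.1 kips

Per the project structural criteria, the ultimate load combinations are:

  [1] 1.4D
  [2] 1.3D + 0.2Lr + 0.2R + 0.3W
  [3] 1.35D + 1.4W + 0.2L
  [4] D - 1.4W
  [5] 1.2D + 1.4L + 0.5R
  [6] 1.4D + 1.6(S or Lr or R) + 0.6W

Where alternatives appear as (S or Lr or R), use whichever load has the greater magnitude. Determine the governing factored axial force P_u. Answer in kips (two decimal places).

(S or Lr or R) → S = 134.1 kips.
[1] 1.4(76.4) = 106.96
[2] 1.3(76.4) + 0.2(131.7) + 0.2(4.3) + 0.3(189.1) = 99.32 + 26.34 + 0.86 + 56.73 = 183.25
[3] 1.35(76.4) + 1.4(189.1) + 0.2(37.8) = 103.14 + 264.74 + 7.56 = 375.44
[4] 1.0(76.4) - 1.4(189.1) = 76.40 - 264.74 = -188.34
[5] 1.2(76.4) + 1.4(37.8) + 0.5(4.3) = 91.68 + 52.92 + 2.15 = 146.75
[6] 1.4(76.4) + 1.6(134.1) + 0.6(189.1) = 106.96 + 214.56 + 113.46 = 434.98
The controlling combination is 6, giving 434.98 kips.

434.98 kips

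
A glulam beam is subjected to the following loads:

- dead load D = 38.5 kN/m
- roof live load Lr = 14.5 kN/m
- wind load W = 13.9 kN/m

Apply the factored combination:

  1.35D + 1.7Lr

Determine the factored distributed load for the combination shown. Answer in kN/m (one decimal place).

1.35(38.5) + 1.7(14.5) = 76.6
w_u = 76.6 kN/m.

76.6 kN/m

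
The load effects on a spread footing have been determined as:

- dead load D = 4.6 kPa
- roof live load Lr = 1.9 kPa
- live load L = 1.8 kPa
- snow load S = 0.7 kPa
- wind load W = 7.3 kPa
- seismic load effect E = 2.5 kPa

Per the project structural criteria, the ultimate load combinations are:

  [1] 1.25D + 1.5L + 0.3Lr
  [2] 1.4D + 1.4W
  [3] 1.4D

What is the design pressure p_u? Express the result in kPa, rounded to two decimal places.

[1] 1.25(4.6) + 1.5(1.8) + 0.3(1.9) = 5.75 + 2.70 + 0.57 = 9.02
[2] 1.4(4.6) + 1.4(7.3) = 6.44 + 10.22 = 16.66
[3] 1.4(4.6) = 6.44
The controlling combination is 2, giving 16.66 kPa.

16.66 kPa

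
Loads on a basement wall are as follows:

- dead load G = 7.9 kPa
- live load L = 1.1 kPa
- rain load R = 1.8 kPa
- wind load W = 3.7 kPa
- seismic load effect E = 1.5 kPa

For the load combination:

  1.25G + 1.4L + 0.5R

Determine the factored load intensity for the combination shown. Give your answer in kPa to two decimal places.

12.32 kPa

1.25(7.9) + 1.4(1.1) + 0.5(1.8) = 9.88 + 1.54 + 0.90 = 12.32
q_u = 12.32 kPa.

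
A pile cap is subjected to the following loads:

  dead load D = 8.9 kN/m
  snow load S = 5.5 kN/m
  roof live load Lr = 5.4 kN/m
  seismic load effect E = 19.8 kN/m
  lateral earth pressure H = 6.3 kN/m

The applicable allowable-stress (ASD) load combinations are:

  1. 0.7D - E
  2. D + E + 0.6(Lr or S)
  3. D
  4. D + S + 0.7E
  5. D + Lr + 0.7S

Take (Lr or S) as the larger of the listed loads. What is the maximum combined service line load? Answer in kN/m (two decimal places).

(Lr or S) → S = 5.5 kN/m.
1. 0.7(8.9) - 1.0(19.8) = -13.57
2. 1.0(8.9) + 1.0(19.8) + 0.6(5.5) = 32.00
3. 1.0(8.9) = 8.90
4. 1.0(8.9) + 1.0(5.5) + 0.7(19.8) = 28.26
5. 1.0(8.9) + 1.0(5.4) + 0.7(5.5) = 18.15
Combination 2 governs: w = 32.00 kN/m.

32.00 kN/m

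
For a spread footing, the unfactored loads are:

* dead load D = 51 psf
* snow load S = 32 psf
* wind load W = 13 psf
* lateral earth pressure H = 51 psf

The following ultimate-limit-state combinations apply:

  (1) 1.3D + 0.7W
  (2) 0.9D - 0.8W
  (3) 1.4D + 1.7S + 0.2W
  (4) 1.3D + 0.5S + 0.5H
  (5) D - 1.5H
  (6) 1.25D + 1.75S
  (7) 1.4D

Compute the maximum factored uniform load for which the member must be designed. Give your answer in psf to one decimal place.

128.4 psf

(1) 1.3(51) + 0.7(13) = 66.3 + 9.1 = 75.4
(2) 0.9(51) - 0.8(13) = 45.9 - 10.4 = 35.5
(3) 1.4(51) + 1.7(32) + 0.2(13) = 71.4 + 54.4 + 2.6 = 128.4
(4) 1.3(51) + 0.5(32) + 0.5(51) = 66.3 + 16.0 + 25.5 = 107.8
(5) 1.0(51) - 1.5(51) = 51.0 - 76.5 = -25.5
(6) 1.25(51) + 1.75(32) = 63.8 + 56.0 = 119.8
(7) 1.4(51) = 71.4
Maximum is from combination 3.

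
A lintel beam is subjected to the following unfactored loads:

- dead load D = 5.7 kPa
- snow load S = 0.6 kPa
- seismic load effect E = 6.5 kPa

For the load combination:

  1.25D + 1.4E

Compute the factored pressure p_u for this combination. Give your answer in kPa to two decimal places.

16.23 kPa

1.25(5.7) + 1.4(6.5) = 16.23
p_u = 16.23 kPa.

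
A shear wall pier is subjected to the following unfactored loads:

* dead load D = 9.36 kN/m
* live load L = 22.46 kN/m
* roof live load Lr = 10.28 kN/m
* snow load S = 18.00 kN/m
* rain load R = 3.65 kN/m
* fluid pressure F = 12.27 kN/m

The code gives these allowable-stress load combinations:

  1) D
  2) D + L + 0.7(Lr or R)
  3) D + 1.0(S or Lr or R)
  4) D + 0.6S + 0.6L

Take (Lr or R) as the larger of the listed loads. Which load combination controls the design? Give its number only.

(Lr or R) → Lr = 10.28 kN/m; (S or Lr or R) → S = 18.00 kN/m.
1) 1.0(9.36) = 9.36
2) 1.0(9.36) + 1.0(22.46) + 0.7(10.28) = 9.36 + 22.46 + 7.20 = 39.02
3) 1.0(9.36) + 1.0(18.00) = 9.36 + 18.00 = 27.36
4) 1.0(9.36) + 0.6(18.00) + 0.6(22.46) = 9.36 + 10.80 + 13.48 = 33.64
The largest value is 39.02 kN/m from combination 2.

Combination 2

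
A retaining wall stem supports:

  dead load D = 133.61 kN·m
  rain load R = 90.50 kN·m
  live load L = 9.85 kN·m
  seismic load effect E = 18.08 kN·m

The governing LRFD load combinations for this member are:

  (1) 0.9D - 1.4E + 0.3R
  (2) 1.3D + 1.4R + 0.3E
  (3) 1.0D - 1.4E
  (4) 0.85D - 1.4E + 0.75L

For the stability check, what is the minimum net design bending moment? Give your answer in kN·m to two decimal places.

95.64 kN·m

(1) 0.9(133.61) - 1.4(18.08) + 0.3(90.50) = 120.25 - 25.31 + 27.15 = 122.09
(2) 1.3(133.61) + 1.4(90.50) + 0.3(18.08) = 305.82
(3) 1.0(133.61) - 1.4(18.08) = 133.61 - 25.31 = 108.30
(4) 0.85(133.61) - 1.4(18.08) + 0.75(9.85) = 95.64
Combination 4 gives the minimum: 95.64 kN·m.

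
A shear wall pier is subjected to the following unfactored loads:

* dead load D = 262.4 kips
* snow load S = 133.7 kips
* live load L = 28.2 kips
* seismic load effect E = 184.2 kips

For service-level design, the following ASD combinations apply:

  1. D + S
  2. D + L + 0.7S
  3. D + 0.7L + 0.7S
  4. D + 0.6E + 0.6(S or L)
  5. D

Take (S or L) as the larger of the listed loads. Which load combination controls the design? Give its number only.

(S or L) → S = 133.7 kips.
1. 1.0(262.4) + 1.0(133.7) = 262.4 + 133.7 = 396.1
2. 1.0(262.4) + 1.0(28.2) + 0.7(133.7) = 262.4 + 28.2 + 93.6 = 384.2
3. 1.0(262.4) + 0.7(28.2) + 0.7(133.7) = 262.4 + 19.7 + 93.6 = 375.7
4. 1.0(262.4) + 0.6(184.2) + 0.6(133.7) = 262.4 + 110.5 + 80.2 = 453.1
5. 1.0(262.4) = 262.4
The largest value is 453.1 kips from combination 4.

Combination 4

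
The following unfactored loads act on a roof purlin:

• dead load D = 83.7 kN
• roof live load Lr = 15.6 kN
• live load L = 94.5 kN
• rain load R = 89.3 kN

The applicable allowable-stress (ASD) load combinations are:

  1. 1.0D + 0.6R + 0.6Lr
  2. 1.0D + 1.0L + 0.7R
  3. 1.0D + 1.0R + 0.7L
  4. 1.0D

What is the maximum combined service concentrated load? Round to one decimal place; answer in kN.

240.7 kN

1. 1.0(83.7) + 0.6(89.3) + 0.6(15.6) = 146.6
2. 1.0(83.7) + 1.0(94.5) + 0.7(89.3) = 83.7 + 94.5 + 62.5 = 240.7
3. 1.0(83.7) + 1.0(89.3) + 0.7(94.5) = 83.7 + 89.3 + 66.2 = 239.2
4. 1.0(83.7) = 83.7
The controlling combination is 2, giving 240.7 kN.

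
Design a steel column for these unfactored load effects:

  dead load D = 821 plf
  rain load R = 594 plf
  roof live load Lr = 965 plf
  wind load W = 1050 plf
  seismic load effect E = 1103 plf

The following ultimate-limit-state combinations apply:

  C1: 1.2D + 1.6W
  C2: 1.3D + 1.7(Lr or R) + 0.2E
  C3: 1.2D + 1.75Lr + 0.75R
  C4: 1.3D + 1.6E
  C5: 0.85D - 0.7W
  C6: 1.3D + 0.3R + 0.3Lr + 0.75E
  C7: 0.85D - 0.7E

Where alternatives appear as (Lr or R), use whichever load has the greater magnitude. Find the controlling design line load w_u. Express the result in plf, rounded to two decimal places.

3119.45 plf

(Lr or R) → Lr = 965 plf.
C1: 1.2(821) + 1.6(1050) = 985.20 + 1680.00 = 2665.20
C2: 1.3(821) + 1.7(965) + 0.2(1103) = 1067.30 + 1640.50 + 220.60 = 2928.40
C3: 1.2(821) + 1.75(965) + 0.75(594) = 985.20 + 1688.75 + 445.50 = 3119.45
C4: 1.3(821) + 1.6(1103) = 1067.30 + 1764.80 = 2832.10
C5: 0.85(821) - 0.7(1050) = 697.85 - 735.00 = -37.15
C6: 1.3(821) + 0.3(594) + 0.3(965) + 0.75(1103) = 1067.30 + 178.20 + 289.50 + 827.25 = 2362.25
C7: 0.85(821) - 0.7(1103) = 697.85 - 772.10 = -74.25
The controlling combination is 3, giving 3119.45 plf.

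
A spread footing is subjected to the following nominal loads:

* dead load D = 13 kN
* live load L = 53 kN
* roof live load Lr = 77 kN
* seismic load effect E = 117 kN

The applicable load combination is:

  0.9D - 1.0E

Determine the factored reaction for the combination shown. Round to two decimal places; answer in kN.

0.9(13) - 1.0(117) = 11.70 - 117.00 = -105.30
V_u = -105.30 kN.

-105.30 kN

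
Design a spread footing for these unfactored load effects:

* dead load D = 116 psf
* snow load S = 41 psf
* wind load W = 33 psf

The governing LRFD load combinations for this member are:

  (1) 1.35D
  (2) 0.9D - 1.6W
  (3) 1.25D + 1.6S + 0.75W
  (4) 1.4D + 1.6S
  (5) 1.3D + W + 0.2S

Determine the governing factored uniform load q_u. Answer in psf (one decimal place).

(1) 1.35(116) = 156.6
(2) 0.9(116) - 1.6(33) = 104.4 - 52.8 = 51.6
(3) 1.25(116) + 1.6(41) + 0.75(33) = 145.0 + 65.6 + 24.8 = 235.4
(4) 1.4(116) + 1.6(41) = 162.4 + 65.6 = 228.0
(5) 1.3(116) + 1.0(33) + 0.2(41) = 150.8 + 33.0 + 8.2 = 192.0
Combination 3 governs: q_u = 235.4 psf.

235.4 psf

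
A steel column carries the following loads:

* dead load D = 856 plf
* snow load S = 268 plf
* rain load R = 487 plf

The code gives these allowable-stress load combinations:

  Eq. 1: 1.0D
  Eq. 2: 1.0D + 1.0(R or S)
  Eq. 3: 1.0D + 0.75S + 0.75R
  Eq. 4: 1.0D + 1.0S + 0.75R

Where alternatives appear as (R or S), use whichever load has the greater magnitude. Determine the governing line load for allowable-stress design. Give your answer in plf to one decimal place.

1489.3 plf

(R or S) → R = 487 plf.
Eq. 1: 1.0(856) = 856.0
Eq. 2: 1.0(856) + 1.0(487) = 856.0 + 487.0 = 1343.0
Eq. 3: 1.0(856) + 0.75(268) + 0.75(487) = 856.0 + 201.0 + 365.3 = 1422.3
Eq. 4: 1.0(856) + 1.0(268) + 0.75(487) = 856.0 + 268.0 + 365.3 = 1489.3
The controlling combination is 4, giving 1489.3 plf.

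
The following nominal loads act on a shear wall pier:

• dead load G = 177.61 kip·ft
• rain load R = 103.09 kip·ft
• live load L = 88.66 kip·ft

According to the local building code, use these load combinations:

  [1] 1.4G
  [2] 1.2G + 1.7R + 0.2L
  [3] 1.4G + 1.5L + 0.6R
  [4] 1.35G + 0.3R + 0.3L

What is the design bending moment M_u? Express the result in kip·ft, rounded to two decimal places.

[1] 1.4(177.61) = 248.65
[2] 1.2(177.61) + 1.7(103.09) + 0.2(88.66) = 406.12
[3] 1.4(177.61) + 1.5(88.66) + 0.6(103.09) = 443.50
[4] 1.35(177.61) + 0.3(103.09) + 0.3(88.66) = 239.77 + 30.93 + 26.60 = 297.30
The controlling combination is 3, giving 443.50 kip·ft.

443.50 kip·ft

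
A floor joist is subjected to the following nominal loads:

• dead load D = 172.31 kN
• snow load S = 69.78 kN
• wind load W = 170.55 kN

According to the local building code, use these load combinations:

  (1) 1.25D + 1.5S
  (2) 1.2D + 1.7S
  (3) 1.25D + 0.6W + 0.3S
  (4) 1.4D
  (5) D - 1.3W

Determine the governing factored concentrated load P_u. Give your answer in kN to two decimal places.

338.65 kN

(1) 1.25(172.31) + 1.5(69.78) = 215.39 + 104.67 = 320.06
(2) 1.2(172.31) + 1.7(69.78) = 206.77 + 118.63 = 325.40
(3) 1.25(172.31) + 0.6(170.55) + 0.3(69.78) = 215.39 + 102.33 + 20.93 = 338.65
(4) 1.4(172.31) = 241.23
(5) 1.0(172.31) - 1.3(170.55) = 172.31 - 221.72 = -49.41
Combination 3 governs: P_u = 338.65 kN.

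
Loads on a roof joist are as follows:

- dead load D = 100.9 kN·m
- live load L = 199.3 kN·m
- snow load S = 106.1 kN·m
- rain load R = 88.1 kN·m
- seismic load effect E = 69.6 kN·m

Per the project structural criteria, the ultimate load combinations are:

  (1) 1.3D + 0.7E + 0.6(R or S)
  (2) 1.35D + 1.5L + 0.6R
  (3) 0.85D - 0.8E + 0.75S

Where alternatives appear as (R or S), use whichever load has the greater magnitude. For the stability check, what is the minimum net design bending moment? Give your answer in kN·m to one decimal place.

109.7 kN·m

(R or S) → S = 106.1 kN·m.
(1) 1.3(100.9) + 0.7(69.6) + 0.6(106.1) = 131.2 + 48.7 + 63.7 = 243.6
(2) 1.35(100.9) + 1.5(199.3) + 0.6(88.1) = 488.0
(3) 0.85(100.9) - 0.8(69.6) + 0.75(106.1) = 85.8 - 55.7 + 79.6 = 109.7
Combination 3 gives the minimum: 109.7 kN·m.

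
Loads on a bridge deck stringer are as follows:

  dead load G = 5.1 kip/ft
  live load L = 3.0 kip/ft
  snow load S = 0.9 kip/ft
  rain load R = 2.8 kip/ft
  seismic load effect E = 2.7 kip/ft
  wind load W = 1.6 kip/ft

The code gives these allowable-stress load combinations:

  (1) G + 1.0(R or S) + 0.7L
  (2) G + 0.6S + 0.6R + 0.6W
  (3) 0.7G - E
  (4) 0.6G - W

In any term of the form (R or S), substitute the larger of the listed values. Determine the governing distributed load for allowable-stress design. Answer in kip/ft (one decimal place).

10.0 kip/ft

(R or S) → R = 2.8 kip/ft.
(1) 1.0(5.1) + 1.0(2.8) + 0.7(3.0) = 5.1 + 2.8 + 2.1 = 10.0
(2) 1.0(5.1) + 0.6(0.9) + 0.6(2.8) + 0.6(1.6) = 5.1 + 0.5 + 1.7 + 1.0 = 8.3
(3) 0.7(5.1) - 1.0(2.7) = 3.6 - 2.7 = 0.9
(4) 0.6(5.1) - 1.0(1.6) = 3.1 - 1.6 = 1.5
Maximum is from combination 1.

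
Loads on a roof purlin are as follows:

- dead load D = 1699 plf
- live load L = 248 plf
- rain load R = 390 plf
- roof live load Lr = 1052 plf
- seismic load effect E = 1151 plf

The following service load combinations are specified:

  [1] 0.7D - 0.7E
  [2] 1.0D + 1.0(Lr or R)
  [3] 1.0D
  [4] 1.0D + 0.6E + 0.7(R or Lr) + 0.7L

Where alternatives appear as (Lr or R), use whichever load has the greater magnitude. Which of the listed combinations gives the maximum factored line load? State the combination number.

(Lr or R) → Lr = 1052 plf; (R or Lr) → Lr = 1052 plf.
[1] 0.7(1699) - 0.7(1151) = 1189.30 - 805.70 = 383.60
[2] 1.0(1699) + 1.0(1052) = 1699.00 + 1052.00 = 2751.00
[3] 1.0(1699) = 1699.00
[4] 1.0(1699) + 0.6(1151) + 0.7(1052) + 0.7(248) = 1699.00 + 690.60 + 736.40 + 173.60 = 3299.60
The largest value is 3299.60 plf from combination 4.

Combination 4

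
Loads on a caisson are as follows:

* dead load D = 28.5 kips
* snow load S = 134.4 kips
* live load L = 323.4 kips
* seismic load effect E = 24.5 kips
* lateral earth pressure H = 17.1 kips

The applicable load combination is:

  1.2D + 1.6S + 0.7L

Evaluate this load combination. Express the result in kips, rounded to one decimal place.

1.2(28.5) + 1.6(134.4) + 0.7(323.4) = 34.2 + 215.0 + 226.4 = 475.6
P_u = 475.6 kips.

475.6 kips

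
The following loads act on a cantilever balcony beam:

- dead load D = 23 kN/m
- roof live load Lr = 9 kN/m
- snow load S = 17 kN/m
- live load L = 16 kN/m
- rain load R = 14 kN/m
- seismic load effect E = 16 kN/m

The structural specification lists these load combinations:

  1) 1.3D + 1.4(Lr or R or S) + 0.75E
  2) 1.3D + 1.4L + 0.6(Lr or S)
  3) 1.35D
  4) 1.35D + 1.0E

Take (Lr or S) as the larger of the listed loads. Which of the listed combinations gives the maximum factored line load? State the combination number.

(Lr or R or S) → S = 17 kN/m; (Lr or S) → S = 17 kN/m.
1) 1.3(23) + 1.4(17) + 0.75(16) = 29.9 + 23.8 + 12.0 = 65.7
2) 1.3(23) + 1.4(16) + 0.6(17) = 29.9 + 22.4 + 10.2 = 62.5
3) 1.35(23) = 31.1
4) 1.35(23) + 1.0(16) = 31.1 + 16.0 = 47.1
The largest value is 65.7 kN/m from combination 1.

Combination 1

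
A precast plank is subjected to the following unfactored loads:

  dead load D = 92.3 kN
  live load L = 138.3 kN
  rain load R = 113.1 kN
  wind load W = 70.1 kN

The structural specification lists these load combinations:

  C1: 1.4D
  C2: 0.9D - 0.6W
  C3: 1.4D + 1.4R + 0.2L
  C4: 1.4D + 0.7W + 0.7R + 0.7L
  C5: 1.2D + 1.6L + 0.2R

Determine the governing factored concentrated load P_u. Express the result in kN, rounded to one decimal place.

C1: 1.4(92.3) = 129.2
C2: 0.9(92.3) - 0.6(70.1) = 83.1 - 42.1 = 41.0
C3: 1.4(92.3) + 1.4(113.1) + 0.2(138.3) = 129.2 + 158.3 + 27.7 = 315.2
C4: 1.4(92.3) + 0.7(70.1) + 0.7(113.1) + 0.7(138.3) = 129.2 + 49.1 + 79.2 + 96.8 = 354.3
C5: 1.2(92.3) + 1.6(138.3) + 0.2(113.1) = 110.8 + 221.3 + 22.6 = 354.7
Maximum is from combination 5.

354.7 kN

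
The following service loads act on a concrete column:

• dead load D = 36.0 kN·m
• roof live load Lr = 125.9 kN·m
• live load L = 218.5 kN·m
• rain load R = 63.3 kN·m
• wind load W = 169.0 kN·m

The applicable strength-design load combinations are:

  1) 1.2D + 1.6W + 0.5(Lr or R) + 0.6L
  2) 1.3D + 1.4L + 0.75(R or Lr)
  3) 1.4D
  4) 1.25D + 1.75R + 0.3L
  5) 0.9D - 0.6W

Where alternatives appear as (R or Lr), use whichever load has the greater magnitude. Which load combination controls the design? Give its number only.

Combination 1

(Lr or R) → Lr = 125.9 kN·m; (R or Lr) → Lr = 125.9 kN·m.
1) 1.2(36.0) + 1.6(169.0) + 0.5(125.9) + 0.6(218.5) = 43.20 + 270.40 + 62.95 + 131.10 = 507.65
2) 1.3(36.0) + 1.4(218.5) + 0.75(125.9) = 46.80 + 305.90 + 94.43 = 447.13
3) 1.4(36.0) = 50.40
4) 1.25(36.0) + 1.75(63.3) + 0.3(218.5) = 45.00 + 110.78 + 65.55 = 221.33
5) 0.9(36.0) - 0.6(169.0) = 32.40 - 101.40 = -69.00
The largest value is 507.65 kN·m from combination 1.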